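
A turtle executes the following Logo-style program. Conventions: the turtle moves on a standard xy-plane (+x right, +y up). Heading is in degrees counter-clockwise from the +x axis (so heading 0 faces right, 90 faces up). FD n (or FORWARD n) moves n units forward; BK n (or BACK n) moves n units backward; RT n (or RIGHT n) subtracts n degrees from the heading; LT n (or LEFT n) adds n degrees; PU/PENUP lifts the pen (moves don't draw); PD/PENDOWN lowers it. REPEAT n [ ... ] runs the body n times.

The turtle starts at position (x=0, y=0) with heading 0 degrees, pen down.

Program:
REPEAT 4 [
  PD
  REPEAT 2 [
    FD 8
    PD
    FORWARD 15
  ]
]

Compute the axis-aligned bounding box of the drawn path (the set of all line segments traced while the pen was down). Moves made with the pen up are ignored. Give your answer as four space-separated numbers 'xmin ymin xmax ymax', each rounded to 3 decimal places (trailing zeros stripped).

Executing turtle program step by step:
Start: pos=(0,0), heading=0, pen down
REPEAT 4 [
  -- iteration 1/4 --
  PD: pen down
  REPEAT 2 [
    -- iteration 1/2 --
    FD 8: (0,0) -> (8,0) [heading=0, draw]
    PD: pen down
    FD 15: (8,0) -> (23,0) [heading=0, draw]
    -- iteration 2/2 --
    FD 8: (23,0) -> (31,0) [heading=0, draw]
    PD: pen down
    FD 15: (31,0) -> (46,0) [heading=0, draw]
  ]
  -- iteration 2/4 --
  PD: pen down
  REPEAT 2 [
    -- iteration 1/2 --
    FD 8: (46,0) -> (54,0) [heading=0, draw]
    PD: pen down
    FD 15: (54,0) -> (69,0) [heading=0, draw]
    -- iteration 2/2 --
    FD 8: (69,0) -> (77,0) [heading=0, draw]
    PD: pen down
    FD 15: (77,0) -> (92,0) [heading=0, draw]
  ]
  -- iteration 3/4 --
  PD: pen down
  REPEAT 2 [
    -- iteration 1/2 --
    FD 8: (92,0) -> (100,0) [heading=0, draw]
    PD: pen down
    FD 15: (100,0) -> (115,0) [heading=0, draw]
    -- iteration 2/2 --
    FD 8: (115,0) -> (123,0) [heading=0, draw]
    PD: pen down
    FD 15: (123,0) -> (138,0) [heading=0, draw]
  ]
  -- iteration 4/4 --
  PD: pen down
  REPEAT 2 [
    -- iteration 1/2 --
    FD 8: (138,0) -> (146,0) [heading=0, draw]
    PD: pen down
    FD 15: (146,0) -> (161,0) [heading=0, draw]
    -- iteration 2/2 --
    FD 8: (161,0) -> (169,0) [heading=0, draw]
    PD: pen down
    FD 15: (169,0) -> (184,0) [heading=0, draw]
  ]
]
Final: pos=(184,0), heading=0, 16 segment(s) drawn

Segment endpoints: x in {0, 8, 23, 31, 46, 54, 69, 77, 92, 100, 115, 123, 138, 146, 161, 169, 184}, y in {0}
xmin=0, ymin=0, xmax=184, ymax=0

Answer: 0 0 184 0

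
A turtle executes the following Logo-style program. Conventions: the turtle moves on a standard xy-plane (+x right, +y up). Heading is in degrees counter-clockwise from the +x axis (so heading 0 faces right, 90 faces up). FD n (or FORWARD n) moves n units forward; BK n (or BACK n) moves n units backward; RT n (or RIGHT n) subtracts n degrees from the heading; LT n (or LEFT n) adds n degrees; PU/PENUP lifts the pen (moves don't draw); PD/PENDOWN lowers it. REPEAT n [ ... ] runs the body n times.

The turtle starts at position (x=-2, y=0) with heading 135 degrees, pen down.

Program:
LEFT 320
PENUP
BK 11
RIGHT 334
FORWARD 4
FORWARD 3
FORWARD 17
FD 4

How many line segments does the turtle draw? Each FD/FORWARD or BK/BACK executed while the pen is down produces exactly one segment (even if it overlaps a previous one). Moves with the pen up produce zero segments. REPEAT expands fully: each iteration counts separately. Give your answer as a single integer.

Answer: 0

Derivation:
Executing turtle program step by step:
Start: pos=(-2,0), heading=135, pen down
LT 320: heading 135 -> 95
PU: pen up
BK 11: (-2,0) -> (-1.041,-10.958) [heading=95, move]
RT 334: heading 95 -> 121
FD 4: (-1.041,-10.958) -> (-3.101,-7.529) [heading=121, move]
FD 3: (-3.101,-7.529) -> (-4.647,-4.958) [heading=121, move]
FD 17: (-4.647,-4.958) -> (-13.402,9.614) [heading=121, move]
FD 4: (-13.402,9.614) -> (-15.462,13.043) [heading=121, move]
Final: pos=(-15.462,13.043), heading=121, 0 segment(s) drawn
Segments drawn: 0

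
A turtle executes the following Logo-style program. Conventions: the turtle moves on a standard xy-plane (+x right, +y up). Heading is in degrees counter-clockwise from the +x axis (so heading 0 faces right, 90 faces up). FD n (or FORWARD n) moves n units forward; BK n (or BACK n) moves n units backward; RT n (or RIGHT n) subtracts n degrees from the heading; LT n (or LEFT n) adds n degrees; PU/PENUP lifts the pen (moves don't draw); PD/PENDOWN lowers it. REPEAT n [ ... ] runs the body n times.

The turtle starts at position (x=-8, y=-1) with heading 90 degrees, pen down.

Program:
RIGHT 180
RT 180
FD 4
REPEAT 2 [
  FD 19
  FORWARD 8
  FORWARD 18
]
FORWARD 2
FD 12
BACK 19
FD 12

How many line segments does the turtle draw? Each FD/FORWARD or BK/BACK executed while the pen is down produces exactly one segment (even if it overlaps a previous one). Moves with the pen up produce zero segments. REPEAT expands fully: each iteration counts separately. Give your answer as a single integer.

Executing turtle program step by step:
Start: pos=(-8,-1), heading=90, pen down
RT 180: heading 90 -> 270
RT 180: heading 270 -> 90
FD 4: (-8,-1) -> (-8,3) [heading=90, draw]
REPEAT 2 [
  -- iteration 1/2 --
  FD 19: (-8,3) -> (-8,22) [heading=90, draw]
  FD 8: (-8,22) -> (-8,30) [heading=90, draw]
  FD 18: (-8,30) -> (-8,48) [heading=90, draw]
  -- iteration 2/2 --
  FD 19: (-8,48) -> (-8,67) [heading=90, draw]
  FD 8: (-8,67) -> (-8,75) [heading=90, draw]
  FD 18: (-8,75) -> (-8,93) [heading=90, draw]
]
FD 2: (-8,93) -> (-8,95) [heading=90, draw]
FD 12: (-8,95) -> (-8,107) [heading=90, draw]
BK 19: (-8,107) -> (-8,88) [heading=90, draw]
FD 12: (-8,88) -> (-8,100) [heading=90, draw]
Final: pos=(-8,100), heading=90, 11 segment(s) drawn
Segments drawn: 11

Answer: 11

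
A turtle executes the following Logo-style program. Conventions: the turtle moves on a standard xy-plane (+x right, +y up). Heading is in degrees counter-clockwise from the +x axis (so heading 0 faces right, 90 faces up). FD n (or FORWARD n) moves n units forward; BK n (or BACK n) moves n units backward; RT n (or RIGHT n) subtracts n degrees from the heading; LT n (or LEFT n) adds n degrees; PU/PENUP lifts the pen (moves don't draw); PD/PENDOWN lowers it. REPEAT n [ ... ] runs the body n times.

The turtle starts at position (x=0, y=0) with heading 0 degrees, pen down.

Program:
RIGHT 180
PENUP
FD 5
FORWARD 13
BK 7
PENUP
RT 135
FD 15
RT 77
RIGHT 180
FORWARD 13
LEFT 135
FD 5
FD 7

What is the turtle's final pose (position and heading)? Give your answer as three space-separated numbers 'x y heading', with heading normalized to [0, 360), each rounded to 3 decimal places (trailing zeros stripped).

Answer: -8.719 5.803 283

Derivation:
Executing turtle program step by step:
Start: pos=(0,0), heading=0, pen down
RT 180: heading 0 -> 180
PU: pen up
FD 5: (0,0) -> (-5,0) [heading=180, move]
FD 13: (-5,0) -> (-18,0) [heading=180, move]
BK 7: (-18,0) -> (-11,0) [heading=180, move]
PU: pen up
RT 135: heading 180 -> 45
FD 15: (-11,0) -> (-0.393,10.607) [heading=45, move]
RT 77: heading 45 -> 328
RT 180: heading 328 -> 148
FD 13: (-0.393,10.607) -> (-11.418,17.496) [heading=148, move]
LT 135: heading 148 -> 283
FD 5: (-11.418,17.496) -> (-10.293,12.624) [heading=283, move]
FD 7: (-10.293,12.624) -> (-8.719,5.803) [heading=283, move]
Final: pos=(-8.719,5.803), heading=283, 0 segment(s) drawn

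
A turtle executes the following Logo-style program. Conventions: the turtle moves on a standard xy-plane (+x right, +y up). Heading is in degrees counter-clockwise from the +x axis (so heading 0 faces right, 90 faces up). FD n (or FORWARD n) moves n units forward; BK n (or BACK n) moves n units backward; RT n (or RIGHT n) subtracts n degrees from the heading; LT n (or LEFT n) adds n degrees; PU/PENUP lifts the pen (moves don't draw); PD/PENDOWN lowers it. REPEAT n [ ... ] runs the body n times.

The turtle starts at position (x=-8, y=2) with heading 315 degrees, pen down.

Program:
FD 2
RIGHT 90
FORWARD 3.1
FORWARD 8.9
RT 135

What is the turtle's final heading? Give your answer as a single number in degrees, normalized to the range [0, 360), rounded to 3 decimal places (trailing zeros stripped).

Answer: 90

Derivation:
Executing turtle program step by step:
Start: pos=(-8,2), heading=315, pen down
FD 2: (-8,2) -> (-6.586,0.586) [heading=315, draw]
RT 90: heading 315 -> 225
FD 3.1: (-6.586,0.586) -> (-8.778,-1.606) [heading=225, draw]
FD 8.9: (-8.778,-1.606) -> (-15.071,-7.899) [heading=225, draw]
RT 135: heading 225 -> 90
Final: pos=(-15.071,-7.899), heading=90, 3 segment(s) drawn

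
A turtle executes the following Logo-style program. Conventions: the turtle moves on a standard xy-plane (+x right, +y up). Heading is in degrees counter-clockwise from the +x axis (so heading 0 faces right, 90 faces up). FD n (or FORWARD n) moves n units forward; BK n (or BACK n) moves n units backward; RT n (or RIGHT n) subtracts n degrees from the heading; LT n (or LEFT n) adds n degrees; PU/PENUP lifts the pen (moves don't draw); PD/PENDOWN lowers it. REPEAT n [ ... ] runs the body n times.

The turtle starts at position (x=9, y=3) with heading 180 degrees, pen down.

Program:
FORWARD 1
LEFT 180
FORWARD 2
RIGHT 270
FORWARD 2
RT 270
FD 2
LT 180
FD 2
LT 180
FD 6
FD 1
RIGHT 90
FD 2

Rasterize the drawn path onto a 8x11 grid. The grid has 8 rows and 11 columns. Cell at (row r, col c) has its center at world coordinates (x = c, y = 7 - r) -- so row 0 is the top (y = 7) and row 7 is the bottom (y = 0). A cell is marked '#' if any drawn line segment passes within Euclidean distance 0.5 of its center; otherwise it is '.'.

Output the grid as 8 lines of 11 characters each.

Segment 0: (9,3) -> (8,3)
Segment 1: (8,3) -> (10,3)
Segment 2: (10,3) -> (10,5)
Segment 3: (10,5) -> (8,5)
Segment 4: (8,5) -> (10,5)
Segment 5: (10,5) -> (4,5)
Segment 6: (4,5) -> (3,5)
Segment 7: (3,5) -> (3,7)

Answer: ...#.......
...#.......
...########
..........#
........###
...........
...........
...........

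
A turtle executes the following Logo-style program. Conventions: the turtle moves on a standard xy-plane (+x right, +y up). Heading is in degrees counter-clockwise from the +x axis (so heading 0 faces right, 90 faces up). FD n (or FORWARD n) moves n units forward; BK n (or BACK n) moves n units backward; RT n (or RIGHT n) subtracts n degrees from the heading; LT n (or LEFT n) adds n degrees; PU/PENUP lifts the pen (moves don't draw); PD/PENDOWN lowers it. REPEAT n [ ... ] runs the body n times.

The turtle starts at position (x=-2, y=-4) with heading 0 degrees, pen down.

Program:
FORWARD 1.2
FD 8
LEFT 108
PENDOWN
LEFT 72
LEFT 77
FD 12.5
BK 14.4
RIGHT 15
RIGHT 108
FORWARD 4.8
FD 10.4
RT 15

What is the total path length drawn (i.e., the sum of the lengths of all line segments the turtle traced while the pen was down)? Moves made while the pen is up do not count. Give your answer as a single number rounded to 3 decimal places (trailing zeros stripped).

Executing turtle program step by step:
Start: pos=(-2,-4), heading=0, pen down
FD 1.2: (-2,-4) -> (-0.8,-4) [heading=0, draw]
FD 8: (-0.8,-4) -> (7.2,-4) [heading=0, draw]
LT 108: heading 0 -> 108
PD: pen down
LT 72: heading 108 -> 180
LT 77: heading 180 -> 257
FD 12.5: (7.2,-4) -> (4.388,-16.18) [heading=257, draw]
BK 14.4: (4.388,-16.18) -> (7.627,-2.149) [heading=257, draw]
RT 15: heading 257 -> 242
RT 108: heading 242 -> 134
FD 4.8: (7.627,-2.149) -> (4.293,1.304) [heading=134, draw]
FD 10.4: (4.293,1.304) -> (-2.931,8.785) [heading=134, draw]
RT 15: heading 134 -> 119
Final: pos=(-2.931,8.785), heading=119, 6 segment(s) drawn

Segment lengths:
  seg 1: (-2,-4) -> (-0.8,-4), length = 1.2
  seg 2: (-0.8,-4) -> (7.2,-4), length = 8
  seg 3: (7.2,-4) -> (4.388,-16.18), length = 12.5
  seg 4: (4.388,-16.18) -> (7.627,-2.149), length = 14.4
  seg 5: (7.627,-2.149) -> (4.293,1.304), length = 4.8
  seg 6: (4.293,1.304) -> (-2.931,8.785), length = 10.4
Total = 51.3

Answer: 51.3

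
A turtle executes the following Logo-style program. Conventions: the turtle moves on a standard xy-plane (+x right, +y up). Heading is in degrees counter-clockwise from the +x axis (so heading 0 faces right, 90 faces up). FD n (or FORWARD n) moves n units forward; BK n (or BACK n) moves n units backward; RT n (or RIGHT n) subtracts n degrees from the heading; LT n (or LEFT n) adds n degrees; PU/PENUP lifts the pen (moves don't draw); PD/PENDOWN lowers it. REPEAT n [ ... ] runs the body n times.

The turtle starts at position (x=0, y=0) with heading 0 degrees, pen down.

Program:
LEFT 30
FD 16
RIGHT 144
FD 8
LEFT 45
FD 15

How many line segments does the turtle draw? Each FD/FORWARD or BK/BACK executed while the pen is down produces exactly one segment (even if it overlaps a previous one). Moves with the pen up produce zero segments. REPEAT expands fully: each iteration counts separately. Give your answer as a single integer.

Answer: 3

Derivation:
Executing turtle program step by step:
Start: pos=(0,0), heading=0, pen down
LT 30: heading 0 -> 30
FD 16: (0,0) -> (13.856,8) [heading=30, draw]
RT 144: heading 30 -> 246
FD 8: (13.856,8) -> (10.603,0.692) [heading=246, draw]
LT 45: heading 246 -> 291
FD 15: (10.603,0.692) -> (15.978,-13.312) [heading=291, draw]
Final: pos=(15.978,-13.312), heading=291, 3 segment(s) drawn
Segments drawn: 3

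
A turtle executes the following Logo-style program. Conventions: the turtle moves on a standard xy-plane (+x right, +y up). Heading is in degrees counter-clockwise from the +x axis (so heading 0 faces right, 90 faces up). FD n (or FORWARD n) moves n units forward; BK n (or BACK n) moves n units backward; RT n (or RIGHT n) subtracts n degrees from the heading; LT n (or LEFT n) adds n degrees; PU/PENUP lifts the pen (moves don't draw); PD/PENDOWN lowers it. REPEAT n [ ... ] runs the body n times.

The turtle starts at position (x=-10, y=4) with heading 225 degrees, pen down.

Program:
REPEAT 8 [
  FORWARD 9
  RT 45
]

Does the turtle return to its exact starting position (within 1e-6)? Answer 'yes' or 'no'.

Executing turtle program step by step:
Start: pos=(-10,4), heading=225, pen down
REPEAT 8 [
  -- iteration 1/8 --
  FD 9: (-10,4) -> (-16.364,-2.364) [heading=225, draw]
  RT 45: heading 225 -> 180
  -- iteration 2/8 --
  FD 9: (-16.364,-2.364) -> (-25.364,-2.364) [heading=180, draw]
  RT 45: heading 180 -> 135
  -- iteration 3/8 --
  FD 9: (-25.364,-2.364) -> (-31.728,4) [heading=135, draw]
  RT 45: heading 135 -> 90
  -- iteration 4/8 --
  FD 9: (-31.728,4) -> (-31.728,13) [heading=90, draw]
  RT 45: heading 90 -> 45
  -- iteration 5/8 --
  FD 9: (-31.728,13) -> (-25.364,19.364) [heading=45, draw]
  RT 45: heading 45 -> 0
  -- iteration 6/8 --
  FD 9: (-25.364,19.364) -> (-16.364,19.364) [heading=0, draw]
  RT 45: heading 0 -> 315
  -- iteration 7/8 --
  FD 9: (-16.364,19.364) -> (-10,13) [heading=315, draw]
  RT 45: heading 315 -> 270
  -- iteration 8/8 --
  FD 9: (-10,13) -> (-10,4) [heading=270, draw]
  RT 45: heading 270 -> 225
]
Final: pos=(-10,4), heading=225, 8 segment(s) drawn

Start position: (-10, 4)
Final position: (-10, 4)
Distance = 0; < 1e-6 -> CLOSED

Answer: yes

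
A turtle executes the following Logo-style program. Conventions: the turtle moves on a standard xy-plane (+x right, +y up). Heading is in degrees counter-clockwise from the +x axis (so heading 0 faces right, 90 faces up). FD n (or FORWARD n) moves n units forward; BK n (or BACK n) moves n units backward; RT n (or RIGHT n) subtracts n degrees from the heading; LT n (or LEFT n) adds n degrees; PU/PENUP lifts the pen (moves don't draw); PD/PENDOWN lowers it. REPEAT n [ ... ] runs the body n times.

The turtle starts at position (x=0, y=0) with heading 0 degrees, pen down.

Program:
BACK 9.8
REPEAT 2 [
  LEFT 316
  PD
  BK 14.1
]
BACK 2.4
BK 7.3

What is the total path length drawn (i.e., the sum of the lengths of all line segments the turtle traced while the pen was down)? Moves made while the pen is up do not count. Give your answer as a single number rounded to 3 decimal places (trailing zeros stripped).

Answer: 47.7

Derivation:
Executing turtle program step by step:
Start: pos=(0,0), heading=0, pen down
BK 9.8: (0,0) -> (-9.8,0) [heading=0, draw]
REPEAT 2 [
  -- iteration 1/2 --
  LT 316: heading 0 -> 316
  PD: pen down
  BK 14.1: (-9.8,0) -> (-19.943,9.795) [heading=316, draw]
  -- iteration 2/2 --
  LT 316: heading 316 -> 272
  PD: pen down
  BK 14.1: (-19.943,9.795) -> (-20.435,23.886) [heading=272, draw]
]
BK 2.4: (-20.435,23.886) -> (-20.519,26.285) [heading=272, draw]
BK 7.3: (-20.519,26.285) -> (-20.773,33.58) [heading=272, draw]
Final: pos=(-20.773,33.58), heading=272, 5 segment(s) drawn

Segment lengths:
  seg 1: (0,0) -> (-9.8,0), length = 9.8
  seg 2: (-9.8,0) -> (-19.943,9.795), length = 14.1
  seg 3: (-19.943,9.795) -> (-20.435,23.886), length = 14.1
  seg 4: (-20.435,23.886) -> (-20.519,26.285), length = 2.4
  seg 5: (-20.519,26.285) -> (-20.773,33.58), length = 7.3
Total = 47.7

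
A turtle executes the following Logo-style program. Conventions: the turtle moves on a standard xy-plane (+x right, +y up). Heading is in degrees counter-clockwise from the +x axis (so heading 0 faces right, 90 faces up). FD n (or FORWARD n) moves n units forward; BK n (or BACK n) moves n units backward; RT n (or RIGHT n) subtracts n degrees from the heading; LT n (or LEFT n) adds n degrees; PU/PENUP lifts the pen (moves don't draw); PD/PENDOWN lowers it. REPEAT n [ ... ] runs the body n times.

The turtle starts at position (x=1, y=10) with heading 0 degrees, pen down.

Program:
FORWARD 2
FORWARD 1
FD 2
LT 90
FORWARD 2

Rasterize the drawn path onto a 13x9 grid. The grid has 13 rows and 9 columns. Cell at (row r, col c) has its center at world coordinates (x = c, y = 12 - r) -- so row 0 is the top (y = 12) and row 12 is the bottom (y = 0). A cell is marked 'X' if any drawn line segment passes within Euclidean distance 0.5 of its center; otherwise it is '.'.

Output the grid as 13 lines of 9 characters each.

Answer: ......X..
......X..
.XXXXXX..
.........
.........
.........
.........
.........
.........
.........
.........
.........
.........

Derivation:
Segment 0: (1,10) -> (3,10)
Segment 1: (3,10) -> (4,10)
Segment 2: (4,10) -> (6,10)
Segment 3: (6,10) -> (6,12)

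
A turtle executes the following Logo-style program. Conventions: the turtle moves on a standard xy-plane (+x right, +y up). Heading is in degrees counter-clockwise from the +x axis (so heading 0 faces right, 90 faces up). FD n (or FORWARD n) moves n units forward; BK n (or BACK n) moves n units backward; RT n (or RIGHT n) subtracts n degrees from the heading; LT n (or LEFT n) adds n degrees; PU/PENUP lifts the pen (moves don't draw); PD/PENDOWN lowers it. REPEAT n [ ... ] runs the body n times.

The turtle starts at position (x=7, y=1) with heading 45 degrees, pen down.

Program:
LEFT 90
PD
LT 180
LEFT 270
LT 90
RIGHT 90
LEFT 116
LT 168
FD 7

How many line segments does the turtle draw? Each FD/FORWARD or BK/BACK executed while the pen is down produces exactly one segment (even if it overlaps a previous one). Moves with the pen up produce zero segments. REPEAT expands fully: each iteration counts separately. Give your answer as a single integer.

Executing turtle program step by step:
Start: pos=(7,1), heading=45, pen down
LT 90: heading 45 -> 135
PD: pen down
LT 180: heading 135 -> 315
LT 270: heading 315 -> 225
LT 90: heading 225 -> 315
RT 90: heading 315 -> 225
LT 116: heading 225 -> 341
LT 168: heading 341 -> 149
FD 7: (7,1) -> (1,4.605) [heading=149, draw]
Final: pos=(1,4.605), heading=149, 1 segment(s) drawn
Segments drawn: 1

Answer: 1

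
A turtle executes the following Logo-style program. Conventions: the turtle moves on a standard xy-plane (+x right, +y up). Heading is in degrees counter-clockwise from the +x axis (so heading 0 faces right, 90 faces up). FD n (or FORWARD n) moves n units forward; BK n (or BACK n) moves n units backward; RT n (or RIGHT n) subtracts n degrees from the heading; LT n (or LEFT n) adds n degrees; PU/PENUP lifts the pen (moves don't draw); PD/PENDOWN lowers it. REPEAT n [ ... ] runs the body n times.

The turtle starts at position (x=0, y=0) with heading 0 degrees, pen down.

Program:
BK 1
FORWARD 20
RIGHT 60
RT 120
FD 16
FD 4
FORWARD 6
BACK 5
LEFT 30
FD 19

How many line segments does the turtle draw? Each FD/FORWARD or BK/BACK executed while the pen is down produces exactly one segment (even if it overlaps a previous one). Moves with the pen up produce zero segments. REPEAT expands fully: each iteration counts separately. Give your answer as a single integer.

Executing turtle program step by step:
Start: pos=(0,0), heading=0, pen down
BK 1: (0,0) -> (-1,0) [heading=0, draw]
FD 20: (-1,0) -> (19,0) [heading=0, draw]
RT 60: heading 0 -> 300
RT 120: heading 300 -> 180
FD 16: (19,0) -> (3,0) [heading=180, draw]
FD 4: (3,0) -> (-1,0) [heading=180, draw]
FD 6: (-1,0) -> (-7,0) [heading=180, draw]
BK 5: (-7,0) -> (-2,0) [heading=180, draw]
LT 30: heading 180 -> 210
FD 19: (-2,0) -> (-18.454,-9.5) [heading=210, draw]
Final: pos=(-18.454,-9.5), heading=210, 7 segment(s) drawn
Segments drawn: 7

Answer: 7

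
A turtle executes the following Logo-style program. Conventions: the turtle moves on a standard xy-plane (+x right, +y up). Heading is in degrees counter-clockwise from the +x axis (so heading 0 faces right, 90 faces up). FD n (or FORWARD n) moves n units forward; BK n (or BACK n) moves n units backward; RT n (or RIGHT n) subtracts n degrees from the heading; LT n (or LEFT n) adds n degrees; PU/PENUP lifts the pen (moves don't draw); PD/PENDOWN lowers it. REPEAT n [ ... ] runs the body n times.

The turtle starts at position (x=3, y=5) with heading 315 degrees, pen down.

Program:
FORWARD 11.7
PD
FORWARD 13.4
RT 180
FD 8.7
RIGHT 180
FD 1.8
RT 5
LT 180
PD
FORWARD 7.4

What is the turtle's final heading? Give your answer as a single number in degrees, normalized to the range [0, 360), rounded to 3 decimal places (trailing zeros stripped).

Executing turtle program step by step:
Start: pos=(3,5), heading=315, pen down
FD 11.7: (3,5) -> (11.273,-3.273) [heading=315, draw]
PD: pen down
FD 13.4: (11.273,-3.273) -> (20.748,-12.748) [heading=315, draw]
RT 180: heading 315 -> 135
FD 8.7: (20.748,-12.748) -> (14.597,-6.597) [heading=135, draw]
RT 180: heading 135 -> 315
FD 1.8: (14.597,-6.597) -> (15.869,-7.869) [heading=315, draw]
RT 5: heading 315 -> 310
LT 180: heading 310 -> 130
PD: pen down
FD 7.4: (15.869,-7.869) -> (11.113,-2.201) [heading=130, draw]
Final: pos=(11.113,-2.201), heading=130, 5 segment(s) drawn

Answer: 130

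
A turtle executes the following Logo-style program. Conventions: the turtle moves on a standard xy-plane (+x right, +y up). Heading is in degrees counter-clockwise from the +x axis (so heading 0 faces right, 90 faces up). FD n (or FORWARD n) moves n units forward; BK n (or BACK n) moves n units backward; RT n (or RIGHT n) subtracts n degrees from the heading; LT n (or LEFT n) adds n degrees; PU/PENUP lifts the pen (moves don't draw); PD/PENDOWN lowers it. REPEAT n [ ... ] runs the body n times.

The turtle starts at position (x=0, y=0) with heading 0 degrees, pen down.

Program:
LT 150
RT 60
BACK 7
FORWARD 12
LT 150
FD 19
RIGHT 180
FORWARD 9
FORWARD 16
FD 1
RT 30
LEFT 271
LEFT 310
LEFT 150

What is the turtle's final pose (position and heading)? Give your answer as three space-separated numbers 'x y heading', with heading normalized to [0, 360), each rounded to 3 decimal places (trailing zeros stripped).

Answer: 3.5 11.062 41

Derivation:
Executing turtle program step by step:
Start: pos=(0,0), heading=0, pen down
LT 150: heading 0 -> 150
RT 60: heading 150 -> 90
BK 7: (0,0) -> (0,-7) [heading=90, draw]
FD 12: (0,-7) -> (0,5) [heading=90, draw]
LT 150: heading 90 -> 240
FD 19: (0,5) -> (-9.5,-11.454) [heading=240, draw]
RT 180: heading 240 -> 60
FD 9: (-9.5,-11.454) -> (-5,-3.66) [heading=60, draw]
FD 16: (-5,-3.66) -> (3,10.196) [heading=60, draw]
FD 1: (3,10.196) -> (3.5,11.062) [heading=60, draw]
RT 30: heading 60 -> 30
LT 271: heading 30 -> 301
LT 310: heading 301 -> 251
LT 150: heading 251 -> 41
Final: pos=(3.5,11.062), heading=41, 6 segment(s) drawn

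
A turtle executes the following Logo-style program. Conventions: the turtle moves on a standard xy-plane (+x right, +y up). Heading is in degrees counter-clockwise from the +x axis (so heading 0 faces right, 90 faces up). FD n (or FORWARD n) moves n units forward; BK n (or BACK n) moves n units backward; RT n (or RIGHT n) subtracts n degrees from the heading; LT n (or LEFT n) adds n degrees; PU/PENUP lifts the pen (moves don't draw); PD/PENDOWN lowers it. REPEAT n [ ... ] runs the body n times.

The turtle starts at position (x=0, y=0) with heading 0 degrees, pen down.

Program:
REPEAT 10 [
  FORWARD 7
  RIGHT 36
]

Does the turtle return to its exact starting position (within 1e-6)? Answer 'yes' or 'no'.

Answer: yes

Derivation:
Executing turtle program step by step:
Start: pos=(0,0), heading=0, pen down
REPEAT 10 [
  -- iteration 1/10 --
  FD 7: (0,0) -> (7,0) [heading=0, draw]
  RT 36: heading 0 -> 324
  -- iteration 2/10 --
  FD 7: (7,0) -> (12.663,-4.114) [heading=324, draw]
  RT 36: heading 324 -> 288
  -- iteration 3/10 --
  FD 7: (12.663,-4.114) -> (14.826,-10.772) [heading=288, draw]
  RT 36: heading 288 -> 252
  -- iteration 4/10 --
  FD 7: (14.826,-10.772) -> (12.663,-17.429) [heading=252, draw]
  RT 36: heading 252 -> 216
  -- iteration 5/10 --
  FD 7: (12.663,-17.429) -> (7,-21.544) [heading=216, draw]
  RT 36: heading 216 -> 180
  -- iteration 6/10 --
  FD 7: (7,-21.544) -> (0,-21.544) [heading=180, draw]
  RT 36: heading 180 -> 144
  -- iteration 7/10 --
  FD 7: (0,-21.544) -> (-5.663,-17.429) [heading=144, draw]
  RT 36: heading 144 -> 108
  -- iteration 8/10 --
  FD 7: (-5.663,-17.429) -> (-7.826,-10.772) [heading=108, draw]
  RT 36: heading 108 -> 72
  -- iteration 9/10 --
  FD 7: (-7.826,-10.772) -> (-5.663,-4.114) [heading=72, draw]
  RT 36: heading 72 -> 36
  -- iteration 10/10 --
  FD 7: (-5.663,-4.114) -> (0,0) [heading=36, draw]
  RT 36: heading 36 -> 0
]
Final: pos=(0,0), heading=0, 10 segment(s) drawn

Start position: (0, 0)
Final position: (0, 0)
Distance = 0; < 1e-6 -> CLOSED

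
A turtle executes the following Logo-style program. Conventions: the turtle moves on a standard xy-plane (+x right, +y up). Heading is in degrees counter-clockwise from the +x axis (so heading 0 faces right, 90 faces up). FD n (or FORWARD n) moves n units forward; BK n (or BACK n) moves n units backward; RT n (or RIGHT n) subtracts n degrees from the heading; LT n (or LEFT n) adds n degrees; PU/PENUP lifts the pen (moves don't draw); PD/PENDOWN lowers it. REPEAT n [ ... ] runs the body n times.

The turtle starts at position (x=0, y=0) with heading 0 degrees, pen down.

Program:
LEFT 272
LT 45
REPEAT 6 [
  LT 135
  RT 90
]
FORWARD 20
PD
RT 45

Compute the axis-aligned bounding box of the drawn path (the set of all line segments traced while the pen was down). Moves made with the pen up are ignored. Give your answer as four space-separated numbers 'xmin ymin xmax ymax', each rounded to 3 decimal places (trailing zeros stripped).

Answer: -13.64 -14.627 0 0

Derivation:
Executing turtle program step by step:
Start: pos=(0,0), heading=0, pen down
LT 272: heading 0 -> 272
LT 45: heading 272 -> 317
REPEAT 6 [
  -- iteration 1/6 --
  LT 135: heading 317 -> 92
  RT 90: heading 92 -> 2
  -- iteration 2/6 --
  LT 135: heading 2 -> 137
  RT 90: heading 137 -> 47
  -- iteration 3/6 --
  LT 135: heading 47 -> 182
  RT 90: heading 182 -> 92
  -- iteration 4/6 --
  LT 135: heading 92 -> 227
  RT 90: heading 227 -> 137
  -- iteration 5/6 --
  LT 135: heading 137 -> 272
  RT 90: heading 272 -> 182
  -- iteration 6/6 --
  LT 135: heading 182 -> 317
  RT 90: heading 317 -> 227
]
FD 20: (0,0) -> (-13.64,-14.627) [heading=227, draw]
PD: pen down
RT 45: heading 227 -> 182
Final: pos=(-13.64,-14.627), heading=182, 1 segment(s) drawn

Segment endpoints: x in {-13.64, 0}, y in {-14.627, 0}
xmin=-13.64, ymin=-14.627, xmax=0, ymax=0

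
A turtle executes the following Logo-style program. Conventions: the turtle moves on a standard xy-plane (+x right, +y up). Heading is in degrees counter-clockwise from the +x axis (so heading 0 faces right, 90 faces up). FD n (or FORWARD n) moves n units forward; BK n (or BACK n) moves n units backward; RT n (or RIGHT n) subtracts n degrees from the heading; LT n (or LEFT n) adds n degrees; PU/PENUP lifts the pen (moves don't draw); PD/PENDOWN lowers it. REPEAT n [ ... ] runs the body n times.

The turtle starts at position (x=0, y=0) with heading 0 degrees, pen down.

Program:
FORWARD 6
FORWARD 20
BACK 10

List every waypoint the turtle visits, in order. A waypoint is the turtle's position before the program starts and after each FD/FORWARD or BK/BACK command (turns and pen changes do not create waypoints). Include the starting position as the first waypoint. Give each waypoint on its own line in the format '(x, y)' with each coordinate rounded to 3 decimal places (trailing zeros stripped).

Executing turtle program step by step:
Start: pos=(0,0), heading=0, pen down
FD 6: (0,0) -> (6,0) [heading=0, draw]
FD 20: (6,0) -> (26,0) [heading=0, draw]
BK 10: (26,0) -> (16,0) [heading=0, draw]
Final: pos=(16,0), heading=0, 3 segment(s) drawn
Waypoints (4 total):
(0, 0)
(6, 0)
(26, 0)
(16, 0)

Answer: (0, 0)
(6, 0)
(26, 0)
(16, 0)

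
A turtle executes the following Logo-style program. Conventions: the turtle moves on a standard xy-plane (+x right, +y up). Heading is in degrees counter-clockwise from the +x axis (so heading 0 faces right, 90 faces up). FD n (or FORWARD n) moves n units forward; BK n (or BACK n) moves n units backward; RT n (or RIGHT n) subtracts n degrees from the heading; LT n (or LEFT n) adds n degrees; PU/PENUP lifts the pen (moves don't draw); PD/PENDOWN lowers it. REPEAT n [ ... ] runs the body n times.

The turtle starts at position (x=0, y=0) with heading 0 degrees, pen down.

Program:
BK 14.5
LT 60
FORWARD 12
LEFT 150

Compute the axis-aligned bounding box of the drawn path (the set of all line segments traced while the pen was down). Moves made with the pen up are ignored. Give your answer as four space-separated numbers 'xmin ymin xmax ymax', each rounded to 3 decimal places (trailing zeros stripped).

Executing turtle program step by step:
Start: pos=(0,0), heading=0, pen down
BK 14.5: (0,0) -> (-14.5,0) [heading=0, draw]
LT 60: heading 0 -> 60
FD 12: (-14.5,0) -> (-8.5,10.392) [heading=60, draw]
LT 150: heading 60 -> 210
Final: pos=(-8.5,10.392), heading=210, 2 segment(s) drawn

Segment endpoints: x in {-14.5, -8.5, 0}, y in {0, 10.392}
xmin=-14.5, ymin=0, xmax=0, ymax=10.392

Answer: -14.5 0 0 10.392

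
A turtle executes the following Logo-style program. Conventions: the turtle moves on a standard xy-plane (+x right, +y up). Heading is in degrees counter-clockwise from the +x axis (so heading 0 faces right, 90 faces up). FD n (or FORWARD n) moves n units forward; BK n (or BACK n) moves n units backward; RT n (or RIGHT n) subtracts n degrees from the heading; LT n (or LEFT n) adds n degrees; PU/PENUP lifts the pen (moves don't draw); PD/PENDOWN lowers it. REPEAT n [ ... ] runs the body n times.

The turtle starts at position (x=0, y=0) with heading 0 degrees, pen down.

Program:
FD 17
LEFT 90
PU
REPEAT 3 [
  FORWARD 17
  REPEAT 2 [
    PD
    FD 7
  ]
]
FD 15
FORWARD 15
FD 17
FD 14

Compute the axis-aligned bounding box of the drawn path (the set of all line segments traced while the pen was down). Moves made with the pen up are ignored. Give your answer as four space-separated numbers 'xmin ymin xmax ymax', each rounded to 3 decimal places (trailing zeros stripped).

Answer: 0 0 17 154

Derivation:
Executing turtle program step by step:
Start: pos=(0,0), heading=0, pen down
FD 17: (0,0) -> (17,0) [heading=0, draw]
LT 90: heading 0 -> 90
PU: pen up
REPEAT 3 [
  -- iteration 1/3 --
  FD 17: (17,0) -> (17,17) [heading=90, move]
  REPEAT 2 [
    -- iteration 1/2 --
    PD: pen down
    FD 7: (17,17) -> (17,24) [heading=90, draw]
    -- iteration 2/2 --
    PD: pen down
    FD 7: (17,24) -> (17,31) [heading=90, draw]
  ]
  -- iteration 2/3 --
  FD 17: (17,31) -> (17,48) [heading=90, draw]
  REPEAT 2 [
    -- iteration 1/2 --
    PD: pen down
    FD 7: (17,48) -> (17,55) [heading=90, draw]
    -- iteration 2/2 --
    PD: pen down
    FD 7: (17,55) -> (17,62) [heading=90, draw]
  ]
  -- iteration 3/3 --
  FD 17: (17,62) -> (17,79) [heading=90, draw]
  REPEAT 2 [
    -- iteration 1/2 --
    PD: pen down
    FD 7: (17,79) -> (17,86) [heading=90, draw]
    -- iteration 2/2 --
    PD: pen down
    FD 7: (17,86) -> (17,93) [heading=90, draw]
  ]
]
FD 15: (17,93) -> (17,108) [heading=90, draw]
FD 15: (17,108) -> (17,123) [heading=90, draw]
FD 17: (17,123) -> (17,140) [heading=90, draw]
FD 14: (17,140) -> (17,154) [heading=90, draw]
Final: pos=(17,154), heading=90, 13 segment(s) drawn

Segment endpoints: x in {0, 17}, y in {0, 17, 24, 31, 48, 55, 62, 79, 86, 93, 108, 123, 140, 154}
xmin=0, ymin=0, xmax=17, ymax=154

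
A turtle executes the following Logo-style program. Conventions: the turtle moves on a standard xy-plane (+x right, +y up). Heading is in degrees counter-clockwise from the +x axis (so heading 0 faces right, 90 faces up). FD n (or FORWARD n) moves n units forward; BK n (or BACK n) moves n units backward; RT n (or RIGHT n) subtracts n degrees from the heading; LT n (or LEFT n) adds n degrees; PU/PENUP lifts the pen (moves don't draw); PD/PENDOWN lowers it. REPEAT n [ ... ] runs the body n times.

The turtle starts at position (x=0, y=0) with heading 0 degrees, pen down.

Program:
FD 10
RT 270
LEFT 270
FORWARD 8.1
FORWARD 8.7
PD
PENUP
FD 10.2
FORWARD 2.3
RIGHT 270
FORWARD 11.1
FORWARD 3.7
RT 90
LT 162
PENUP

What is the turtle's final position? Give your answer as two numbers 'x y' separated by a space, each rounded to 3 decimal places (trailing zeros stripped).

Executing turtle program step by step:
Start: pos=(0,0), heading=0, pen down
FD 10: (0,0) -> (10,0) [heading=0, draw]
RT 270: heading 0 -> 90
LT 270: heading 90 -> 0
FD 8.1: (10,0) -> (18.1,0) [heading=0, draw]
FD 8.7: (18.1,0) -> (26.8,0) [heading=0, draw]
PD: pen down
PU: pen up
FD 10.2: (26.8,0) -> (37,0) [heading=0, move]
FD 2.3: (37,0) -> (39.3,0) [heading=0, move]
RT 270: heading 0 -> 90
FD 11.1: (39.3,0) -> (39.3,11.1) [heading=90, move]
FD 3.7: (39.3,11.1) -> (39.3,14.8) [heading=90, move]
RT 90: heading 90 -> 0
LT 162: heading 0 -> 162
PU: pen up
Final: pos=(39.3,14.8), heading=162, 3 segment(s) drawn

Answer: 39.3 14.8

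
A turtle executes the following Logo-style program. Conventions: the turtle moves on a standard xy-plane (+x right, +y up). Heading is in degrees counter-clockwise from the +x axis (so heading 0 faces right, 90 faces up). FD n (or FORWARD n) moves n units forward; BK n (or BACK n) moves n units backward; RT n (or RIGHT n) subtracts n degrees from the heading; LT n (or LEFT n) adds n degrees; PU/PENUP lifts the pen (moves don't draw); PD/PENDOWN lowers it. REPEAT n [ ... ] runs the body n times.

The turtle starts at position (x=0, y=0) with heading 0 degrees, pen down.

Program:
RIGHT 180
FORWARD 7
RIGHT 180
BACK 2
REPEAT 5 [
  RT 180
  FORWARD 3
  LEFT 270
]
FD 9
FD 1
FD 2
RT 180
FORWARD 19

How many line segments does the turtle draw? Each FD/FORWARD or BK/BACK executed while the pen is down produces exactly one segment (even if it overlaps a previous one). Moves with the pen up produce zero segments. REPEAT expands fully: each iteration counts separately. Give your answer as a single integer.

Executing turtle program step by step:
Start: pos=(0,0), heading=0, pen down
RT 180: heading 0 -> 180
FD 7: (0,0) -> (-7,0) [heading=180, draw]
RT 180: heading 180 -> 0
BK 2: (-7,0) -> (-9,0) [heading=0, draw]
REPEAT 5 [
  -- iteration 1/5 --
  RT 180: heading 0 -> 180
  FD 3: (-9,0) -> (-12,0) [heading=180, draw]
  LT 270: heading 180 -> 90
  -- iteration 2/5 --
  RT 180: heading 90 -> 270
  FD 3: (-12,0) -> (-12,-3) [heading=270, draw]
  LT 270: heading 270 -> 180
  -- iteration 3/5 --
  RT 180: heading 180 -> 0
  FD 3: (-12,-3) -> (-9,-3) [heading=0, draw]
  LT 270: heading 0 -> 270
  -- iteration 4/5 --
  RT 180: heading 270 -> 90
  FD 3: (-9,-3) -> (-9,0) [heading=90, draw]
  LT 270: heading 90 -> 0
  -- iteration 5/5 --
  RT 180: heading 0 -> 180
  FD 3: (-9,0) -> (-12,0) [heading=180, draw]
  LT 270: heading 180 -> 90
]
FD 9: (-12,0) -> (-12,9) [heading=90, draw]
FD 1: (-12,9) -> (-12,10) [heading=90, draw]
FD 2: (-12,10) -> (-12,12) [heading=90, draw]
RT 180: heading 90 -> 270
FD 19: (-12,12) -> (-12,-7) [heading=270, draw]
Final: pos=(-12,-7), heading=270, 11 segment(s) drawn
Segments drawn: 11

Answer: 11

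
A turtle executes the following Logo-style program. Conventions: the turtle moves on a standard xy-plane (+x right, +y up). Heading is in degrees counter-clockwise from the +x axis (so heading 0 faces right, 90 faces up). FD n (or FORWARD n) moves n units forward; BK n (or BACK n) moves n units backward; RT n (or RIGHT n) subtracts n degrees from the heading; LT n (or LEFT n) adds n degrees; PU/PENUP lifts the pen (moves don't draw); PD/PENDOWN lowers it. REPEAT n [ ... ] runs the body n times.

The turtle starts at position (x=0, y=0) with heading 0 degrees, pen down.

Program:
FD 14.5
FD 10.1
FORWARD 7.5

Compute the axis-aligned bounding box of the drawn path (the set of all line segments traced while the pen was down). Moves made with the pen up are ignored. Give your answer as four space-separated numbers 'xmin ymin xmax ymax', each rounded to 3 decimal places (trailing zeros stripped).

Answer: 0 0 32.1 0

Derivation:
Executing turtle program step by step:
Start: pos=(0,0), heading=0, pen down
FD 14.5: (0,0) -> (14.5,0) [heading=0, draw]
FD 10.1: (14.5,0) -> (24.6,0) [heading=0, draw]
FD 7.5: (24.6,0) -> (32.1,0) [heading=0, draw]
Final: pos=(32.1,0), heading=0, 3 segment(s) drawn

Segment endpoints: x in {0, 14.5, 24.6, 32.1}, y in {0}
xmin=0, ymin=0, xmax=32.1, ymax=0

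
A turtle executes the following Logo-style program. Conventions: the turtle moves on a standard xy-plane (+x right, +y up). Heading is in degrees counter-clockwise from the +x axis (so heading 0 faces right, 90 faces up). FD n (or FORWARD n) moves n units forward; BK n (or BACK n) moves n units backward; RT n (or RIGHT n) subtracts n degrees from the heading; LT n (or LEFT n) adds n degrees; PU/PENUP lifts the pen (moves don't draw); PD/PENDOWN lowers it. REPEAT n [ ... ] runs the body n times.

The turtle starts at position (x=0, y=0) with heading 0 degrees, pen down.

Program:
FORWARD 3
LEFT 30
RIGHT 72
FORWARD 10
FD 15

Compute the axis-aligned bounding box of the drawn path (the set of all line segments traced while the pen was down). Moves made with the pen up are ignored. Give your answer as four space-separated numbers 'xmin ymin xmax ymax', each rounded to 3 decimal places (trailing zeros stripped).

Answer: 0 -16.728 21.579 0

Derivation:
Executing turtle program step by step:
Start: pos=(0,0), heading=0, pen down
FD 3: (0,0) -> (3,0) [heading=0, draw]
LT 30: heading 0 -> 30
RT 72: heading 30 -> 318
FD 10: (3,0) -> (10.431,-6.691) [heading=318, draw]
FD 15: (10.431,-6.691) -> (21.579,-16.728) [heading=318, draw]
Final: pos=(21.579,-16.728), heading=318, 3 segment(s) drawn

Segment endpoints: x in {0, 3, 10.431, 21.579}, y in {-16.728, -6.691, 0}
xmin=0, ymin=-16.728, xmax=21.579, ymax=0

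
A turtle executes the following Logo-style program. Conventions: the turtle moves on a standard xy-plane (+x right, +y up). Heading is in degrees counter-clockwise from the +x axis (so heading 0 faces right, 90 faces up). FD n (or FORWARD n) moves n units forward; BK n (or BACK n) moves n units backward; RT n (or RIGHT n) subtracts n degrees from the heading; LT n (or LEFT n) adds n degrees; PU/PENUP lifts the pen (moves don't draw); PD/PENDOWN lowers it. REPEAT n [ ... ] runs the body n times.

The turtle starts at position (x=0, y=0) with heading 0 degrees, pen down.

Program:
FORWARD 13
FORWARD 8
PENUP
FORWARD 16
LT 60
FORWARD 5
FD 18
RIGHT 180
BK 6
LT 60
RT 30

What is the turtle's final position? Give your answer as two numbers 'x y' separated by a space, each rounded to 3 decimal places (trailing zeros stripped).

Answer: 51.5 25.115

Derivation:
Executing turtle program step by step:
Start: pos=(0,0), heading=0, pen down
FD 13: (0,0) -> (13,0) [heading=0, draw]
FD 8: (13,0) -> (21,0) [heading=0, draw]
PU: pen up
FD 16: (21,0) -> (37,0) [heading=0, move]
LT 60: heading 0 -> 60
FD 5: (37,0) -> (39.5,4.33) [heading=60, move]
FD 18: (39.5,4.33) -> (48.5,19.919) [heading=60, move]
RT 180: heading 60 -> 240
BK 6: (48.5,19.919) -> (51.5,25.115) [heading=240, move]
LT 60: heading 240 -> 300
RT 30: heading 300 -> 270
Final: pos=(51.5,25.115), heading=270, 2 segment(s) drawn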